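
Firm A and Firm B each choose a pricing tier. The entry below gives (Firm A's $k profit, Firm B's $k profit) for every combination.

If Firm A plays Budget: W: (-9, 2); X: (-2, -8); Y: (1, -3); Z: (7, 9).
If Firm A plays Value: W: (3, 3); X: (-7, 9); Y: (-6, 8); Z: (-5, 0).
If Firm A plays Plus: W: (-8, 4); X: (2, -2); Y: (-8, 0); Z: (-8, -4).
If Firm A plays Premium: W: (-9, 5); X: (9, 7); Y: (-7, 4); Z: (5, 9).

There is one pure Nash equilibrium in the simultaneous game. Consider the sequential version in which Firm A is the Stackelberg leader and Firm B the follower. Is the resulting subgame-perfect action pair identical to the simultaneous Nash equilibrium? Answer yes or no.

yes

Solve by backward induction (Firm A leads).
- Budget → Firm B plays Z (best of 2, -8, -3, 9); Firm A gets 7.
- Value → Firm B plays X (best of 3, 9, 8, 0); Firm A gets -7.
- Plus → Firm B plays W (best of 4, -2, 0, -4); Firm A gets -8.
- Premium → Firm B plays Z (best of 5, 7, 4, 9); Firm A gets 5.
Firm A's induced payoffs are 7, -7, -8, 5, so Firm A commits to Budget. Subgame-perfect outcome: (Budget, Z) with payoffs (7, 9).
Now find the simultaneous Nash equilibrium.
Firm A's best replies: W→Value; X→Premium; Y→Budget; Z→Budget.
Firm B's best replies: Budget→Z; Value→X; Plus→W; Premium→Z.
The unique mutual best reply is (Budget, Z), giving (7, 9).
Sequential outcome (Budget, Z) coincides with the Nash profile (Budget, Z).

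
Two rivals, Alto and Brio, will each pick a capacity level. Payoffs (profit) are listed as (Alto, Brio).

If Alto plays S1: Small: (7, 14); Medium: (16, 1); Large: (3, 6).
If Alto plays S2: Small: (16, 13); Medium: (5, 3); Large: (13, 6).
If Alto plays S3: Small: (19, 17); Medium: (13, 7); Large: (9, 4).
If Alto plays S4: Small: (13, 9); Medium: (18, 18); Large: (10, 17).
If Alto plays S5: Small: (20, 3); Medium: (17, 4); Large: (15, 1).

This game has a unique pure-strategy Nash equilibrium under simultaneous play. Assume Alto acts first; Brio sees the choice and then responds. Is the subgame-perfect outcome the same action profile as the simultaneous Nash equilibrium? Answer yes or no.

no

Solve by backward induction (Alto leads).
- S1 → Brio plays Small (best of 14, 1, 6); Alto gets 7.
- S2 → Brio plays Small (best of 13, 3, 6); Alto gets 16.
- S3 → Brio plays Small (best of 17, 7, 4); Alto gets 19.
- S4 → Brio plays Medium (best of 9, 18, 17); Alto gets 18.
- S5 → Brio plays Medium (best of 3, 4, 1); Alto gets 17.
Among 7, 16, 19, 18, 17, the best is 19 at S3. Subgame-perfect outcome: (S3, Small) with payoffs (19, 17).
Now find the simultaneous Nash equilibrium.
Alto's best replies: Small→S5; Medium→S4; Large→S5.
Brio's best replies: S1→Small; S2→Small; S3→Small; S4→Medium; S5→Medium.
The unique mutual best reply is (S4, Medium), giving (18, 18).
Sequential outcome (S3, Small) differs from the Nash profile (S4, Medium).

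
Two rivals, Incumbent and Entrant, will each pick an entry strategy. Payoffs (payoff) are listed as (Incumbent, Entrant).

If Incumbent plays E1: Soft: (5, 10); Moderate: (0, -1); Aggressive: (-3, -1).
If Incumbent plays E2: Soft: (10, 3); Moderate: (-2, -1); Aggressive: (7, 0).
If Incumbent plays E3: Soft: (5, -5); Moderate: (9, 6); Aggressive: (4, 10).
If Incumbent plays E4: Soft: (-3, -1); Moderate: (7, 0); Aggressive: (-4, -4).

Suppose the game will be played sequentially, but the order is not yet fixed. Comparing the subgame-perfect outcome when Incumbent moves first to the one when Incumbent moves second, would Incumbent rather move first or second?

first

If Incumbent leads: Entrant's best replies are E1→Soft, E2→Soft, E3→Aggressive, E4→Moderate; Incumbent's induced payoffs 5, 10, 4, 7; outcome (E2, Soft), payoffs (10, 3).
If Entrant leads: Incumbent's best replies are Soft→E2, Moderate→E3, Aggressive→E2; Entrant's induced payoffs 3, 6, 0; outcome (E3, Moderate), payoffs (9, 6).
Incumbent gets 10 moving first and 9 moving second, so Incumbent prefers to move first.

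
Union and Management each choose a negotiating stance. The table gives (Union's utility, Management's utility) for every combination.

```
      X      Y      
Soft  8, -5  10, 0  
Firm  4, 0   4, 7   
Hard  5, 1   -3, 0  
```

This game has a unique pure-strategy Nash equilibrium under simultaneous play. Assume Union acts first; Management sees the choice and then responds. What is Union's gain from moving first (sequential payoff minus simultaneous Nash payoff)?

0

Management best-responds to each possible Union move:
- Soft: BR = Y, leader payoff 10.
- Firm: BR = Y, leader payoff 4.
- Hard: BR = X, leader payoff 5.
Union's induced payoffs are 10, 4, 5, so Union commits to Soft. Subgame-perfect outcome: (Soft, Y) with payoffs (10, 0).
Under simultaneous play:
Union's best replies: X→Soft; Y→Soft.
Management's best replies: Soft→Y; Firm→Y; Hard→X.
The unique mutual best reply is (Soft, Y), giving (10, 0).
Union's commitment gain: 10 − 10 = 0.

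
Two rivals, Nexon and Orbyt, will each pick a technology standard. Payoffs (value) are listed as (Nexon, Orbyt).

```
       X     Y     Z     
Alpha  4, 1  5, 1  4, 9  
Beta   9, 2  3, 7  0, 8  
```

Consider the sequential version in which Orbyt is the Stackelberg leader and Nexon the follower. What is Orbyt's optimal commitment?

Nexon best-responds to each possible Orbyt move:
- X: Nexon compares 4, 9 and picks Beta; Orbyt would get 2.
- Y: Nexon compares 5, 3 and picks Alpha; Orbyt would get 1.
- Z: Nexon compares 4, 0 and picks Alpha; Orbyt would get 9.
Maximizing over 2, 1, 9, Orbyt chooses Z. Subgame-perfect outcome: (Alpha, Z) with payoffs (4, 9).

Z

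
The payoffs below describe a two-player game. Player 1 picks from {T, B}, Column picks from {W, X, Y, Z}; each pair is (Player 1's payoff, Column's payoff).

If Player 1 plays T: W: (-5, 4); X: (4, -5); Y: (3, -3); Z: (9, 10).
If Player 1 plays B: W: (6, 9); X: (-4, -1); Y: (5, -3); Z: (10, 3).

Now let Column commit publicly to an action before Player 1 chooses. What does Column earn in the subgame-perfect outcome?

Player 1 best-responds to each possible Column move:
- W: Player 1 compares -5, 6 and picks B; Column would get 9.
- X: Player 1 compares 4, -4 and picks T; Column would get -5.
- Y: Player 1 compares 3, 5 and picks B; Column would get -3.
- Z: Player 1 compares 9, 10 and picks B; Column would get 3.
Maximizing over 9, -5, -3, 3, Column chooses W. Subgame-perfect outcome: (B, W) with payoffs (6, 9).

9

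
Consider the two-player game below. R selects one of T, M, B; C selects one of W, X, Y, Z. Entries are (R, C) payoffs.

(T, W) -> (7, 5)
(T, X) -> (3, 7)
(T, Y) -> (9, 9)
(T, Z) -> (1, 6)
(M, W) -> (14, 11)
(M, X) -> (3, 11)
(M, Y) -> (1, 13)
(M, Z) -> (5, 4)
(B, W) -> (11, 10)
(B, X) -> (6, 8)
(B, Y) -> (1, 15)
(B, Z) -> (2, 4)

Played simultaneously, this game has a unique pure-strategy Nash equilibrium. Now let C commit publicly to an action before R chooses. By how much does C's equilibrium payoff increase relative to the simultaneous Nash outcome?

2

Work backward from R's decision.
- W → R plays M (best of 7, 14, 11); C gets 11.
- X → R plays B (best of 3, 3, 6); C gets 8.
- Y → R plays T (best of 9, 1, 1); C gets 9.
- Z → R plays M (best of 1, 5, 2); C gets 4.
Maximizing over 11, 8, 9, 4, C chooses W. Subgame-perfect outcome: (M, W) with payoffs (14, 11).
For the simultaneous game, intersect best replies.
R's best replies: W→M; X→B; Y→T; Z→M.
C's best replies: T→Y; M→Y; B→Y.
The unique mutual best reply is (T, Y), giving (9, 9).
C's commitment gain: 11 − 9 = 2.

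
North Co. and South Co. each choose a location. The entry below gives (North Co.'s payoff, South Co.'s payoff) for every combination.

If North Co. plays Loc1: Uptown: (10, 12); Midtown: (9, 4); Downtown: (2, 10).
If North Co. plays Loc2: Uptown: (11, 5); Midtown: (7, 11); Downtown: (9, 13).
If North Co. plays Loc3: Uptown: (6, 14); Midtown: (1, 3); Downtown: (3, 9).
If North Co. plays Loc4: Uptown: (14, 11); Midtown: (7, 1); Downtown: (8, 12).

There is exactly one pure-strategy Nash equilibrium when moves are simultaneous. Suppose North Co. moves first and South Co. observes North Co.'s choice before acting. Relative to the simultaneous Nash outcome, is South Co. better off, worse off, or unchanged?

South Co. best-responds to each possible North Co. move:
- Loc1: BR = Uptown, leader payoff 10.
- Loc2: BR = Downtown, leader payoff 9.
- Loc3: BR = Uptown, leader payoff 6.
- Loc4: BR = Downtown, leader payoff 8.
North Co.'s induced payoffs are 10, 9, 6, 8, so North Co. commits to Loc1. Subgame-perfect outcome: (Loc1, Uptown) with payoffs (10, 12).
Now find the simultaneous Nash equilibrium.
North Co.'s best replies: Uptown→Loc4; Midtown→Loc1; Downtown→Loc2.
South Co.'s best replies: Loc1→Uptown; Loc2→Downtown; Loc3→Uptown; Loc4→Downtown.
The unique mutual best reply is (Loc2, Downtown), giving (9, 13).
South Co. earns 12 sequentially versus 13 at the Nash outcome: worse off.

worse off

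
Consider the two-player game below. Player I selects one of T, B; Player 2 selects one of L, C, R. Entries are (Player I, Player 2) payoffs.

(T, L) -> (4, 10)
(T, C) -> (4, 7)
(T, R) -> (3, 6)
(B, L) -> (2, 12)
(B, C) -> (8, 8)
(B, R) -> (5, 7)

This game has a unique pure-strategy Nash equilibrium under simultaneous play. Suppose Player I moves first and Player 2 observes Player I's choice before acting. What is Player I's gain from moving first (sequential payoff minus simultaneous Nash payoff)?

0

Player 2 best-responds to each possible Player I move:
- T: Player 2 compares 10, 7, 6 and picks L; Player I would get 4.
- B: Player 2 compares 12, 8, 7 and picks L; Player I would get 2.
Player I's induced payoffs are 4, 2, so Player I commits to T. Subgame-perfect outcome: (T, L) with payoffs (4, 10).
Now find the simultaneous Nash equilibrium.
Player I's best replies: L→T; C→B; R→B.
Player 2's best replies: T→L; B→L.
The unique mutual best reply is (T, L), giving (4, 10).
Player I's commitment gain: 4 − 4 = 0.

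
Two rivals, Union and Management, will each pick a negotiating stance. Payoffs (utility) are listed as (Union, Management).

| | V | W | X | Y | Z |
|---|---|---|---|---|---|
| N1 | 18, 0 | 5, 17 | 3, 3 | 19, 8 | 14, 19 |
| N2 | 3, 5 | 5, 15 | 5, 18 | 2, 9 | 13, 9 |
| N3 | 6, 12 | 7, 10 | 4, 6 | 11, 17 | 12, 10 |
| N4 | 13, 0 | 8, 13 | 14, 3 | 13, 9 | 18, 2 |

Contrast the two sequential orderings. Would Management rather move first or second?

If Union leads: Management's best replies are N1→Z, N2→X, N3→Y, N4→W; Union's induced payoffs 14, 5, 11, 8; outcome (N1, Z), payoffs (14, 19).
If Management leads: Union's best replies are V→N1, W→N4, X→N4, Y→N1, Z→N4; Management's induced payoffs 0, 13, 3, 8, 2; outcome (N4, W), payoffs (8, 13).
Management gets 13 moving first and 19 moving second, so Management prefers to move second.

second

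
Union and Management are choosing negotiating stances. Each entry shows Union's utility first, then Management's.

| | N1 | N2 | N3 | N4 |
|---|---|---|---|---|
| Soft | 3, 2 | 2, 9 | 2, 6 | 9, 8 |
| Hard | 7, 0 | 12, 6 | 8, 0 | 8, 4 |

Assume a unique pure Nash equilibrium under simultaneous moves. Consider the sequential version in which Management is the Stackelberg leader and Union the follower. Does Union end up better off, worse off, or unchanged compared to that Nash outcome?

Backward induction with Management moving first.
- N1: Union compares 3, 7 and picks Hard; Management would get 0.
- N2: Union compares 2, 12 and picks Hard; Management would get 6.
- N3: Union compares 2, 8 and picks Hard; Management would get 0.
- N4: Union compares 9, 8 and picks Soft; Management would get 8.
Among 0, 6, 0, 8, the best is 8 at N4. Subgame-perfect outcome: (Soft, N4) with payoffs (9, 8).
Now find the simultaneous Nash equilibrium.
Union's best replies: N1→Hard; N2→Hard; N3→Hard; N4→Soft.
Management's best replies: Soft→N2; Hard→N2.
Only (Hard, N2) has each player best-responding; Nash payoffs (12, 6).
Union earns 9 sequentially versus 12 at the Nash outcome: worse off.

worse off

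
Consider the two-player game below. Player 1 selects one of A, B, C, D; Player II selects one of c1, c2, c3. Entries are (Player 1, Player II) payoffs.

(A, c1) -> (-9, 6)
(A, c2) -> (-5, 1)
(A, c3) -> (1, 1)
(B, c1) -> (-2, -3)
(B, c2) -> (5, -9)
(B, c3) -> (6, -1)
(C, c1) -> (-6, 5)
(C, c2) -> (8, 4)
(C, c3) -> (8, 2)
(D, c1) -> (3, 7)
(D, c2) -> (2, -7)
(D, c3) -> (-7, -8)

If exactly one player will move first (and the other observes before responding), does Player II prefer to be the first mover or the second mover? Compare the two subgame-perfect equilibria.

first

If Player 1 leads: Player II's best replies are A→c1, B→c3, C→c1, D→c1; Player 1's induced payoffs -9, 6, -6, 3; outcome (B, c3), payoffs (6, -1).
If Player II leads: Player 1's best replies are c1→D, c2→C, c3→C; Player II's induced payoffs 7, 4, 2; outcome (D, c1), payoffs (3, 7).
Player II gets 7 moving first and -1 moving second, so Player II prefers to move first.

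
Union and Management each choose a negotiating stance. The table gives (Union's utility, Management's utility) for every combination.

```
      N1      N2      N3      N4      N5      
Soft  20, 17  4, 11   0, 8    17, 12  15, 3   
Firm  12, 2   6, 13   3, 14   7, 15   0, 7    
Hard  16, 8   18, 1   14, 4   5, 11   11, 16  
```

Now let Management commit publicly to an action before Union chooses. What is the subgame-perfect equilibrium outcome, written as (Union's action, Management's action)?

(Soft, N1)

Solve by backward induction (Management leads).
- N1: BR = Soft, leader payoff 17.
- N2: BR = Hard, leader payoff 1.
- N3: BR = Hard, leader payoff 4.
- N4: BR = Soft, leader payoff 12.
- N5: BR = Soft, leader payoff 3.
Among 17, 1, 4, 12, 3, the best is 17 at N1. Subgame-perfect outcome: (Soft, N1) with payoffs (20, 17).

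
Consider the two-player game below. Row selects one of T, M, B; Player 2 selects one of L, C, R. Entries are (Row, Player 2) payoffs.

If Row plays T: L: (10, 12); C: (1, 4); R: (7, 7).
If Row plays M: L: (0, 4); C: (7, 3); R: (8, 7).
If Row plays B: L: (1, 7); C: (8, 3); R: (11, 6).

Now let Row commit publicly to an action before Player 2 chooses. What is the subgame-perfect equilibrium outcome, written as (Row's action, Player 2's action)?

(T, L)

Backward induction with Row moving first.
- T: Player 2 compares 12, 4, 7 and picks L; Row would get 10.
- M: Player 2 compares 4, 3, 7 and picks R; Row would get 8.
- B: Player 2 compares 7, 3, 6 and picks L; Row would get 1.
Row's induced payoffs are 10, 8, 1, so Row commits to T. Subgame-perfect outcome: (T, L) with payoffs (10, 12).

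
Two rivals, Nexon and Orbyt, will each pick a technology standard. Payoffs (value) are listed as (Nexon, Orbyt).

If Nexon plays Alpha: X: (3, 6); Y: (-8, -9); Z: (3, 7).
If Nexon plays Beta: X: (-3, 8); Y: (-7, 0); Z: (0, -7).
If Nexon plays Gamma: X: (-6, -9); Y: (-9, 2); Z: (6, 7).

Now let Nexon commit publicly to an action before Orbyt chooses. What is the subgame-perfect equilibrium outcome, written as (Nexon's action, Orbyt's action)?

Backward induction with Nexon moving first.
- Alpha: Orbyt compares 6, -9, 7 and picks Z; Nexon would get 3.
- Beta: Orbyt compares 8, 0, -7 and picks X; Nexon would get -3.
- Gamma: Orbyt compares -9, 2, 7 and picks Z; Nexon would get 6.
Nexon's induced payoffs are 3, -3, 6, so Nexon commits to Gamma. Subgame-perfect outcome: (Gamma, Z) with payoffs (6, 7).

(Gamma, Z)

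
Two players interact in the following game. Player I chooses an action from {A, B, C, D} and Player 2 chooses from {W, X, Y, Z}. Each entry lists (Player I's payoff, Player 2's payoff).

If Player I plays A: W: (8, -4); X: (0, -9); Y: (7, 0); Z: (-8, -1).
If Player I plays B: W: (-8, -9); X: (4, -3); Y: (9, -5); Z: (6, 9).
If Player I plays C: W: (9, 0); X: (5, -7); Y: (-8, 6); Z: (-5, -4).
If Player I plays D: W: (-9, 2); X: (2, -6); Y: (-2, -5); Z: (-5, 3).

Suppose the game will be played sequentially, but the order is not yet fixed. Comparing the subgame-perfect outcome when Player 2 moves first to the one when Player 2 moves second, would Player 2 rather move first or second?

first

If Player I leads: Player 2's best replies are A→Y, B→Z, C→Y, D→Z; Player I's induced payoffs 7, 6, -8, -5; outcome (A, Y), payoffs (7, 0).
If Player 2 leads: Player I's best replies are W→C, X→C, Y→B, Z→B; Player 2's induced payoffs 0, -7, -5, 9; outcome (B, Z), payoffs (6, 9).
Player 2 gets 9 moving first and 0 moving second, so Player 2 prefers to move first.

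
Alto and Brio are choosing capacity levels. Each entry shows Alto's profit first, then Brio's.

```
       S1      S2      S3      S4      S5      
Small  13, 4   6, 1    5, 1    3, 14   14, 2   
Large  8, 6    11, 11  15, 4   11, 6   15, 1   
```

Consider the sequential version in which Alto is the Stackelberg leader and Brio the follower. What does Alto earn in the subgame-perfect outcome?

11

Work backward from Brio's decision.
- Small: BR = S4, leader payoff 3.
- Large: BR = S2, leader payoff 11.
Maximizing over 3, 11, Alto chooses Large. Subgame-perfect outcome: (Large, S2) with payoffs (11, 11).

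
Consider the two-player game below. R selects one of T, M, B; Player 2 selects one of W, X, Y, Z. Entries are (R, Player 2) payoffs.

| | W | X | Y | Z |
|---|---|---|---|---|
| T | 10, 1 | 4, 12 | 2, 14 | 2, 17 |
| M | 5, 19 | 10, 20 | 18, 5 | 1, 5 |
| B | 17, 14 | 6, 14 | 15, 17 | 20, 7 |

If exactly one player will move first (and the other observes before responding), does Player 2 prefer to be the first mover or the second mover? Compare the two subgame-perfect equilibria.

first

If R leads: Player 2's best replies are T→Z, M→X, B→Y; R's induced payoffs 2, 10, 15; outcome (B, Y), payoffs (15, 17).
If Player 2 leads: R's best replies are W→B, X→M, Y→M, Z→B; Player 2's induced payoffs 14, 20, 5, 7; outcome (M, X), payoffs (10, 20).
Player 2 gets 20 moving first and 17 moving second, so Player 2 prefers to move first.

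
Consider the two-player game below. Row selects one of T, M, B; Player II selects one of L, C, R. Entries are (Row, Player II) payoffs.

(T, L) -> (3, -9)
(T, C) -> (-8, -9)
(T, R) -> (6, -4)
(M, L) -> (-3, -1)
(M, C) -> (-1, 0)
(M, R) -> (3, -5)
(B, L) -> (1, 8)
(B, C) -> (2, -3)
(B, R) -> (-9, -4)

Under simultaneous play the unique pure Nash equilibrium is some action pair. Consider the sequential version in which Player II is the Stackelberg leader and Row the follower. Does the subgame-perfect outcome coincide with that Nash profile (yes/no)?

no

Solve by backward induction (Player II leads).
- L: Row compares 3, -3, 1 and picks T; Player II would get -9.
- C: Row compares -8, -1, 2 and picks B; Player II would get -3.
- R: Row compares 6, 3, -9 and picks T; Player II would get -4.
Among -9, -3, -4, the best is -3 at C. Subgame-perfect outcome: (B, C) with payoffs (2, -3).
Under simultaneous play:
Row's best replies: L→T; C→B; R→T.
Player II's best replies: T→R; M→C; B→L.
The unique mutual best reply is (T, R), giving (6, -4).
Sequential outcome (B, C) differs from the Nash profile (T, R).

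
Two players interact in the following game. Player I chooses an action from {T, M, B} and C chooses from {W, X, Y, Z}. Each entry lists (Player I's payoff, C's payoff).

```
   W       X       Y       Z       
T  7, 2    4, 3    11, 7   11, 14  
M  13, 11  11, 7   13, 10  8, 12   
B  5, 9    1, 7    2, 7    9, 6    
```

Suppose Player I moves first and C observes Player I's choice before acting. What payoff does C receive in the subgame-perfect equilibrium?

Solve by backward induction (Player I leads).
- T: BR = Z, leader payoff 11.
- M: BR = Z, leader payoff 8.
- B: BR = W, leader payoff 5.
Player I's induced payoffs are 11, 8, 5, so Player I commits to T. Subgame-perfect outcome: (T, Z) with payoffs (11, 14).

14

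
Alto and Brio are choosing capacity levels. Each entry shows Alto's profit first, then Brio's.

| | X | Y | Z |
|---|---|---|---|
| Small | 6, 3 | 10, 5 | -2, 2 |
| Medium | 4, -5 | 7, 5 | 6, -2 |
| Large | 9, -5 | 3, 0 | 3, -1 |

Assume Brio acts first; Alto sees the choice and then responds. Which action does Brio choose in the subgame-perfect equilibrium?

Y

Solve by backward induction (Brio leads).
- X → Alto plays Large (best of 6, 4, 9); Brio gets -5.
- Y → Alto plays Small (best of 10, 7, 3); Brio gets 5.
- Z → Alto plays Medium (best of -2, 6, 3); Brio gets -2.
Maximizing over -5, 5, -2, Brio chooses Y. Subgame-perfect outcome: (Small, Y) with payoffs (10, 5).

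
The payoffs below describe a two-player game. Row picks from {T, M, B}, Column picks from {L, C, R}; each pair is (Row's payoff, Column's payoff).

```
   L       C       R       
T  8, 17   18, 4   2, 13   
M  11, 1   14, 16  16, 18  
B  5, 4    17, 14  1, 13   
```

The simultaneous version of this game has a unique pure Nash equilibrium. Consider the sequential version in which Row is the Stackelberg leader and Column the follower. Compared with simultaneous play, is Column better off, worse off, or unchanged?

Backward induction with Row moving first.
- T → Column plays L (best of 17, 4, 13); Row gets 8.
- M → Column plays R (best of 1, 16, 18); Row gets 16.
- B → Column plays C (best of 4, 14, 13); Row gets 17.
Maximizing over 8, 16, 17, Row chooses B. Subgame-perfect outcome: (B, C) with payoffs (17, 14).
Now find the simultaneous Nash equilibrium.
Row's best replies: L→M; C→T; R→M.
Column's best replies: T→L; M→R; B→C.
Only (M, R) has each player best-responding; Nash payoffs (16, 18).
Column earns 14 sequentially versus 18 at the Nash outcome: worse off.

worse off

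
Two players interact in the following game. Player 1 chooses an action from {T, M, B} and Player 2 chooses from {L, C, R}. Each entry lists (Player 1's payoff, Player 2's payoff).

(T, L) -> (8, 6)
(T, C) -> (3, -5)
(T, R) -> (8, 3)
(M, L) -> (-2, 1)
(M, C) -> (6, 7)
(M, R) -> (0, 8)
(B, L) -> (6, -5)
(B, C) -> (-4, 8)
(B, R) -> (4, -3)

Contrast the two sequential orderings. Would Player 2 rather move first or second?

If Player 1 leads: Player 2's best replies are T→L, M→R, B→C; Player 1's induced payoffs 8, 0, -4; outcome (T, L), payoffs (8, 6).
If Player 2 leads: Player 1's best replies are L→T, C→M, R→T; Player 2's induced payoffs 6, 7, 3; outcome (M, C), payoffs (6, 7).
Player 2 gets 7 moving first and 6 moving second, so Player 2 prefers to move first.

first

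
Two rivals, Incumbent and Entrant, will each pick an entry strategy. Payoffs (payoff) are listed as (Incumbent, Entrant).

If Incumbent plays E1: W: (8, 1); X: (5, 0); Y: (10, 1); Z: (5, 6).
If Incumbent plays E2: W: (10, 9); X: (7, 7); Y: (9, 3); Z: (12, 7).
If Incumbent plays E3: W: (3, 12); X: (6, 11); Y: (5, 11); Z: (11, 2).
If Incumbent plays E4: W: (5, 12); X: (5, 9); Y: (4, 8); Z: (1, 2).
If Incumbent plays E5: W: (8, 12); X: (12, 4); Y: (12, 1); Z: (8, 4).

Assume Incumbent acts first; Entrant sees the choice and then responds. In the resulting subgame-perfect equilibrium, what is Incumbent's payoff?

Work backward from Entrant's decision.
- E1: Entrant compares 1, 0, 1, 6 and picks Z; Incumbent would get 5.
- E2: Entrant compares 9, 7, 3, 7 and picks W; Incumbent would get 10.
- E3: Entrant compares 12, 11, 11, 2 and picks W; Incumbent would get 3.
- E4: Entrant compares 12, 9, 8, 2 and picks W; Incumbent would get 5.
- E5: Entrant compares 12, 4, 1, 4 and picks W; Incumbent would get 8.
Among 5, 10, 3, 5, 8, the best is 10 at E2. Subgame-perfect outcome: (E2, W) with payoffs (10, 9).

10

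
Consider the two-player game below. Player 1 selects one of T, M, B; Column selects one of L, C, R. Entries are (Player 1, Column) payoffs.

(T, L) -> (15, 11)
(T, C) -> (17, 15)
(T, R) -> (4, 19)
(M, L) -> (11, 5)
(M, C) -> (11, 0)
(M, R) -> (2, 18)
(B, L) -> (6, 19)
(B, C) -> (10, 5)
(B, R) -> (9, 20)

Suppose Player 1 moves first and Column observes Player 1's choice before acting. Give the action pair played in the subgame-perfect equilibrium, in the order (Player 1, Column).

Work backward from Column's decision.
- T: BR = R, leader payoff 4.
- M: BR = R, leader payoff 2.
- B: BR = R, leader payoff 9.
Player 1's induced payoffs are 4, 2, 9, so Player 1 commits to B. Subgame-perfect outcome: (B, R) with payoffs (9, 20).

(B, R)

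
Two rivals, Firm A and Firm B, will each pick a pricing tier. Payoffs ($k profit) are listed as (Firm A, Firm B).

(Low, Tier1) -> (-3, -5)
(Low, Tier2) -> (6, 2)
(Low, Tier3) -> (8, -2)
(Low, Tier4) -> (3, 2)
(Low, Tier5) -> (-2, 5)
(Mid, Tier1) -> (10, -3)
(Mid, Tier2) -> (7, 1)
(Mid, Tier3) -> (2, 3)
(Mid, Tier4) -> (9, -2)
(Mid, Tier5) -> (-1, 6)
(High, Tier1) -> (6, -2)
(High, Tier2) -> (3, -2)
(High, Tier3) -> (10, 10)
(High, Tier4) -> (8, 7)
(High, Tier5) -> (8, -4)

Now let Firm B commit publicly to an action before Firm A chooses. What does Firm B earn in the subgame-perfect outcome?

Firm A best-responds to each possible Firm B move:
- Tier1 → Firm A plays Mid (best of -3, 10, 6); Firm B gets -3.
- Tier2 → Firm A plays Mid (best of 6, 7, 3); Firm B gets 1.
- Tier3 → Firm A plays High (best of 8, 2, 10); Firm B gets 10.
- Tier4 → Firm A plays Mid (best of 3, 9, 8); Firm B gets -2.
- Tier5 → Firm A plays High (best of -2, -1, 8); Firm B gets -4.
Among -3, 1, 10, -2, -4, the best is 10 at Tier3. Subgame-perfect outcome: (High, Tier3) with payoffs (10, 10).

10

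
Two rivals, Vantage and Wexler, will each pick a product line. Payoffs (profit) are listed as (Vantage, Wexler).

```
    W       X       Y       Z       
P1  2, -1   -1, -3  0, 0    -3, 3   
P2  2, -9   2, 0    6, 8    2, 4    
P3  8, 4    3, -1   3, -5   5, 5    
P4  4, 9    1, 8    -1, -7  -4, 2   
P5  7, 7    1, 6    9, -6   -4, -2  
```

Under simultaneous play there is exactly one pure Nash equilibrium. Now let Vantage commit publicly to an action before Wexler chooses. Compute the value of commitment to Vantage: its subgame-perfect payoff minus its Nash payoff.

Wexler best-responds to each possible Vantage move:
- P1 → Wexler plays Z (best of -1, -3, 0, 3); Vantage gets -3.
- P2 → Wexler plays Y (best of -9, 0, 8, 4); Vantage gets 6.
- P3 → Wexler plays Z (best of 4, -1, -5, 5); Vantage gets 5.
- P4 → Wexler plays W (best of 9, 8, -7, 2); Vantage gets 4.
- P5 → Wexler plays W (best of 7, 6, -6, -2); Vantage gets 7.
Maximizing over -3, 6, 5, 4, 7, Vantage chooses P5. Subgame-perfect outcome: (P5, W) with payoffs (7, 7).
Under simultaneous play:
Vantage's best replies: W→P3; X→P3; Y→P5; Z→P3.
Wexler's best replies: P1→Z; P2→Y; P3→Z; P4→W; P5→W.
The unique mutual best reply is (P3, Z), giving (5, 5).
Vantage's commitment gain: 7 − 5 = 2.

2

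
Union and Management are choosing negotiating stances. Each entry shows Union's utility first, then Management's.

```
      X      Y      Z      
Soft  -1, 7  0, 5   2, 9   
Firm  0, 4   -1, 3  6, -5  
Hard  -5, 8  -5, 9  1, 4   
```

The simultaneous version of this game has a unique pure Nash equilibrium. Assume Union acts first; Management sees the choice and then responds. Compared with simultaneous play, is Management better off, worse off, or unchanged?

better off

Work backward from Management's decision.
- Soft: BR = Z, leader payoff 2.
- Firm: BR = X, leader payoff 0.
- Hard: BR = Y, leader payoff -5.
Maximizing over 2, 0, -5, Union chooses Soft. Subgame-perfect outcome: (Soft, Z) with payoffs (2, 9).
Now find the simultaneous Nash equilibrium.
Union's best replies: X→Firm; Y→Soft; Z→Firm.
Management's best replies: Soft→Z; Firm→X; Hard→Y.
The unique mutual best reply is (Firm, X), giving (0, 4).
Management earns 9 sequentially versus 4 at the Nash outcome: better off.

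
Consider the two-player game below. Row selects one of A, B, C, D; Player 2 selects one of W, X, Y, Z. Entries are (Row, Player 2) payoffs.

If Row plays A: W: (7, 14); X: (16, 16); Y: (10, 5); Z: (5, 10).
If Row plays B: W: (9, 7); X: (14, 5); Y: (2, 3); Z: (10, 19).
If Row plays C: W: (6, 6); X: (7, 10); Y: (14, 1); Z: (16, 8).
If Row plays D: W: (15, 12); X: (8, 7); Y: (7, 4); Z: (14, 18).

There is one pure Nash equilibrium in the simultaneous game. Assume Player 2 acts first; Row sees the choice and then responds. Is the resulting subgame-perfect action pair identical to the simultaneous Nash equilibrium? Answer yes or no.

Solve by backward induction (Player 2 leads).
- W: Row compares 7, 9, 6, 15 and picks D; Player 2 would get 12.
- X: Row compares 16, 14, 7, 8 and picks A; Player 2 would get 16.
- Y: Row compares 10, 2, 14, 7 and picks C; Player 2 would get 1.
- Z: Row compares 5, 10, 16, 14 and picks C; Player 2 would get 8.
Maximizing over 12, 16, 1, 8, Player 2 chooses X. Subgame-perfect outcome: (A, X) with payoffs (16, 16).
For the simultaneous game, intersect best replies.
Row's best replies: W→D; X→A; Y→C; Z→C.
Player 2's best replies: A→X; B→Z; C→X; D→Z.
Only (A, X) has each player best-responding; Nash payoffs (16, 16).
Sequential outcome (A, X) coincides with the Nash profile (A, X).

yes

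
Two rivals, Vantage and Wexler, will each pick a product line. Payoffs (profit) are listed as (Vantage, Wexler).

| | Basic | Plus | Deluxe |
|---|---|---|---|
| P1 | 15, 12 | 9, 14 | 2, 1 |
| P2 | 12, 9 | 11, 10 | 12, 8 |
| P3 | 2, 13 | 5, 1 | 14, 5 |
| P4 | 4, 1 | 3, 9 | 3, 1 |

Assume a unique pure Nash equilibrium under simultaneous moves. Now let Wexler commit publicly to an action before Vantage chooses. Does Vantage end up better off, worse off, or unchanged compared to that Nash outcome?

better off

Solve by backward induction (Wexler leads).
- Basic → Vantage plays P1 (best of 15, 12, 2, 4); Wexler gets 12.
- Plus → Vantage plays P2 (best of 9, 11, 5, 3); Wexler gets 10.
- Deluxe → Vantage plays P3 (best of 2, 12, 14, 3); Wexler gets 5.
Among 12, 10, 5, the best is 12 at Basic. Subgame-perfect outcome: (P1, Basic) with payoffs (15, 12).
For the simultaneous game, intersect best replies.
Vantage's best replies: Basic→P1; Plus→P2; Deluxe→P3.
Wexler's best replies: P1→Plus; P2→Plus; P3→Basic; P4→Plus.
Only (P2, Plus) has each player best-responding; Nash payoffs (11, 10).
Vantage earns 15 sequentially versus 11 at the Nash outcome: better off.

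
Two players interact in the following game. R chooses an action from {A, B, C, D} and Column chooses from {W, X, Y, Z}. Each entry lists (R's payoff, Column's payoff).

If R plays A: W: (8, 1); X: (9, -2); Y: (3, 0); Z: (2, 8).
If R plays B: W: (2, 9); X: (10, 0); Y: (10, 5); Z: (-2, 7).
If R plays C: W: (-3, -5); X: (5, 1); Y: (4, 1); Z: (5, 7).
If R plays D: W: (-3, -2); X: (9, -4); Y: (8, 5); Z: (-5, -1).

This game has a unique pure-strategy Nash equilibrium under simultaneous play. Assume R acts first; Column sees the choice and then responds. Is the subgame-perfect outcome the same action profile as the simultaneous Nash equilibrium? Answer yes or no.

no

Solve by backward induction (R leads).
- A: Column compares 1, -2, 0, 8 and picks Z; R would get 2.
- B: Column compares 9, 0, 5, 7 and picks W; R would get 2.
- C: Column compares -5, 1, 1, 7 and picks Z; R would get 5.
- D: Column compares -2, -4, 5, -1 and picks Y; R would get 8.
Among 2, 2, 5, 8, the best is 8 at D. Subgame-perfect outcome: (D, Y) with payoffs (8, 5).
For the simultaneous game, intersect best replies.
R's best replies: W→A; X→B; Y→B; Z→C.
Column's best replies: A→Z; B→W; C→Z; D→Y.
Only (C, Z) has each player best-responding; Nash payoffs (5, 7).
Sequential outcome (D, Y) differs from the Nash profile (C, Z).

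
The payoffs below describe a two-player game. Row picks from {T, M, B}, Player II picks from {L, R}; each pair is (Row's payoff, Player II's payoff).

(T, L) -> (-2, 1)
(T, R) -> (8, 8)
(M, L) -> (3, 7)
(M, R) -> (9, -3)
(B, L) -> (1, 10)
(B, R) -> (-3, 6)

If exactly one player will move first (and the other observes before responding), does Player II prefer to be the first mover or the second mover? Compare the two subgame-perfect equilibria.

If Row leads: Player II's best replies are T→R, M→L, B→L; Row's induced payoffs 8, 3, 1; outcome (T, R), payoffs (8, 8).
If Player II leads: Row's best replies are L→M, R→M; Player II's induced payoffs 7, -3; outcome (M, L), payoffs (3, 7).
Player II gets 7 moving first and 8 moving second, so Player II prefers to move second.

second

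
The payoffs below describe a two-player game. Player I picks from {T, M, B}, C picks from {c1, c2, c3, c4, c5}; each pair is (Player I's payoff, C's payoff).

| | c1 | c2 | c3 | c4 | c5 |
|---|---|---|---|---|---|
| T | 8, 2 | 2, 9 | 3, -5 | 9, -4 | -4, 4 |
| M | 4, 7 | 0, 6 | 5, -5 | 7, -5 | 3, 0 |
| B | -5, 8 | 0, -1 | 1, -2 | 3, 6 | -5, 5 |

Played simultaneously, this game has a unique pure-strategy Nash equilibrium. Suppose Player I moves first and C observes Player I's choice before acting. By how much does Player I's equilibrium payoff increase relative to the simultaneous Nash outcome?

Work backward from C's decision.
- T: BR = c2, leader payoff 2.
- M: BR = c1, leader payoff 4.
- B: BR = c1, leader payoff -5.
Maximizing over 2, 4, -5, Player I chooses M. Subgame-perfect outcome: (M, c1) with payoffs (4, 7).
Now find the simultaneous Nash equilibrium.
Player I's best replies: c1→T; c2→T; c3→M; c4→T; c5→M.
C's best replies: T→c2; M→c1; B→c1.
Only (T, c2) has each player best-responding; Nash payoffs (2, 9).
Player I's commitment gain: 4 − 2 = 2.

2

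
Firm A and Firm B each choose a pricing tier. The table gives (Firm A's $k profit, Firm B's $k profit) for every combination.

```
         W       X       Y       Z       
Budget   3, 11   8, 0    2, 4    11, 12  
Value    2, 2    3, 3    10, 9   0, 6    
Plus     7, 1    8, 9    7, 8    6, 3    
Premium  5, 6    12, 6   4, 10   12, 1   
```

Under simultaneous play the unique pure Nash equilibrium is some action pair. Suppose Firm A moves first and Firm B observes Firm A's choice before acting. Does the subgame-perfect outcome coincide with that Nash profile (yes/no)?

Backward induction with Firm A moving first.
- Budget → Firm B plays Z (best of 11, 0, 4, 12); Firm A gets 11.
- Value → Firm B plays Y (best of 2, 3, 9, 6); Firm A gets 10.
- Plus → Firm B plays X (best of 1, 9, 8, 3); Firm A gets 8.
- Premium → Firm B plays Y (best of 6, 6, 10, 1); Firm A gets 4.
Among 11, 10, 8, 4, the best is 11 at Budget. Subgame-perfect outcome: (Budget, Z) with payoffs (11, 12).
For the simultaneous game, intersect best replies.
Firm A's best replies: W→Plus; X→Premium; Y→Value; Z→Premium.
Firm B's best replies: Budget→Z; Value→Y; Plus→X; Premium→Y.
Only (Value, Y) has each player best-responding; Nash payoffs (10, 9).
Sequential outcome (Budget, Z) differs from the Nash profile (Value, Y).

no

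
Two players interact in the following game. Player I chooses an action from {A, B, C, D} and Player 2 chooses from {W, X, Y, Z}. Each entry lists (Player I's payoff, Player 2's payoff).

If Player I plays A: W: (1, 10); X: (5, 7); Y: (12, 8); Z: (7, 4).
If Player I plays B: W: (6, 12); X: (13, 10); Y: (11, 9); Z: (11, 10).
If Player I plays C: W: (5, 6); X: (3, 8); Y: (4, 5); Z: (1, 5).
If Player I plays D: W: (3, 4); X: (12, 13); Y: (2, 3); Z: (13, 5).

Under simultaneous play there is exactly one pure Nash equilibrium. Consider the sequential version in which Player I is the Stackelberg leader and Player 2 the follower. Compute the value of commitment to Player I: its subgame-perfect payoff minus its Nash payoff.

Player 2 best-responds to each possible Player I move:
- A → Player 2 plays W (best of 10, 7, 8, 4); Player I gets 1.
- B → Player 2 plays W (best of 12, 10, 9, 10); Player I gets 6.
- C → Player 2 plays X (best of 6, 8, 5, 5); Player I gets 3.
- D → Player 2 plays X (best of 4, 13, 3, 5); Player I gets 12.
Among 1, 6, 3, 12, the best is 12 at D. Subgame-perfect outcome: (D, X) with payoffs (12, 13).
Now find the simultaneous Nash equilibrium.
Player I's best replies: W→B; X→B; Y→A; Z→D.
Player 2's best replies: A→W; B→W; C→X; D→X.
Only (B, W) has each player best-responding; Nash payoffs (6, 12).
Player I's commitment gain: 12 − 6 = 6.

6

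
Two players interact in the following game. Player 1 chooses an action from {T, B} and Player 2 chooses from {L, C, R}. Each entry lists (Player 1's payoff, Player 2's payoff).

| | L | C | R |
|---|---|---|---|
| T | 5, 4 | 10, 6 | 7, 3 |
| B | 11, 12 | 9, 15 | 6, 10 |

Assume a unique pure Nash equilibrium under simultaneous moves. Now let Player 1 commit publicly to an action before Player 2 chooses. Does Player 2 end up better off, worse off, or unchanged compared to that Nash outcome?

Backward induction with Player 1 moving first.
- T: Player 2 compares 4, 6, 3 and picks C; Player 1 would get 10.
- B: Player 2 compares 12, 15, 10 and picks C; Player 1 would get 9.
Among 10, 9, the best is 10 at T. Subgame-perfect outcome: (T, C) with payoffs (10, 6).
Under simultaneous play:
Player 1's best replies: L→B; C→T; R→T.
Player 2's best replies: T→C; B→C.
Only (T, C) has each player best-responding; Nash payoffs (10, 6).
Player 2 earns 6 sequentially versus 6 at the Nash outcome: unchanged.

unchanged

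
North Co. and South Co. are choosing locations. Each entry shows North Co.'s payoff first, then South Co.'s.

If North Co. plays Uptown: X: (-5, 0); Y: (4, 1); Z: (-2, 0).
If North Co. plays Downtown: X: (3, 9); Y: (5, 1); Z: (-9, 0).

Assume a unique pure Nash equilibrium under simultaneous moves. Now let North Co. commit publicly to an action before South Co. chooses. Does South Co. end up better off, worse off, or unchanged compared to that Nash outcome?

worse off

South Co. best-responds to each possible North Co. move:
- Uptown: BR = Y, leader payoff 4.
- Downtown: BR = X, leader payoff 3.
Maximizing over 4, 3, North Co. chooses Uptown. Subgame-perfect outcome: (Uptown, Y) with payoffs (4, 1).
Now find the simultaneous Nash equilibrium.
North Co.'s best replies: X→Downtown; Y→Downtown; Z→Uptown.
South Co.'s best replies: Uptown→Y; Downtown→X.
Only (Downtown, X) has each player best-responding; Nash payoffs (3, 9).
South Co. earns 1 sequentially versus 9 at the Nash outcome: worse off.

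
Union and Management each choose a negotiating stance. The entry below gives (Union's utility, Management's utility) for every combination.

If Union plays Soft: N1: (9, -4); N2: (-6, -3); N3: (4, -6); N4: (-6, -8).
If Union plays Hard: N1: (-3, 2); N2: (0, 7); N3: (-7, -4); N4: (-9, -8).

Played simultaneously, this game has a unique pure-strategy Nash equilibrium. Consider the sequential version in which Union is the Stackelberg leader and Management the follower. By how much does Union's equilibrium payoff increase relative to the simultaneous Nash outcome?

Solve by backward induction (Union leads).
- Soft: Management compares -4, -3, -6, -8 and picks N2; Union would get -6.
- Hard: Management compares 2, 7, -4, -8 and picks N2; Union would get 0.
Union's induced payoffs are -6, 0, so Union commits to Hard. Subgame-perfect outcome: (Hard, N2) with payoffs (0, 7).
Now find the simultaneous Nash equilibrium.
Union's best replies: N1→Soft; N2→Hard; N3→Soft; N4→Soft.
Management's best replies: Soft→N2; Hard→N2.
The unique mutual best reply is (Hard, N2), giving (0, 7).
Union's commitment gain: 0 − 0 = 0.

0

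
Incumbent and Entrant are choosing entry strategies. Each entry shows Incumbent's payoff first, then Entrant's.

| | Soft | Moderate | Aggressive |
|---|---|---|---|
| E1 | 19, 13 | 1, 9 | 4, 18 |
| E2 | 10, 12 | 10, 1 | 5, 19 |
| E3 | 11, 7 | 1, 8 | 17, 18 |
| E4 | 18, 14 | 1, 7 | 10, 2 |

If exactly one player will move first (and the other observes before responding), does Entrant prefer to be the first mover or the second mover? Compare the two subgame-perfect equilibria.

If Incumbent leads: Entrant's best replies are E1→Aggressive, E2→Aggressive, E3→Aggressive, E4→Soft; Incumbent's induced payoffs 4, 5, 17, 18; outcome (E4, Soft), payoffs (18, 14).
If Entrant leads: Incumbent's best replies are Soft→E1, Moderate→E2, Aggressive→E3; Entrant's induced payoffs 13, 1, 18; outcome (E3, Aggressive), payoffs (17, 18).
Entrant gets 18 moving first and 14 moving second, so Entrant prefers to move first.

first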